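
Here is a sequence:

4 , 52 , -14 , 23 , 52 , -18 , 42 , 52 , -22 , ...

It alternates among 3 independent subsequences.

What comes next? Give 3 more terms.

61, 52, -26

Taking every 3rd term gives 3 separate tracks.
Stream A is 4, 23, 42, which is linear: a_n = -15 + 19·n.
Stream B is 52, 52, 52, which is constant 52.
Stream C is -14, -18, -22, which is subtracting 4 each time.
Term 10 comes from stream A (its 4th entry): 61.
The 11th slot belongs to stream B; its 4th term is 52.
Term 12 comes from stream C (its 4th entry): -26.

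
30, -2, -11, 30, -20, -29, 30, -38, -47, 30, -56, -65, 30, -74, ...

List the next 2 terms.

-83, 30

Reading positions in blocks of 3 reveals the pattern ABB — 2 tracks woven together.
Track A: 30, 30, 30, 30, 30 (constant 30).
Track B: -2, -11, -20, -29, -38, -47, -56, -65, -74 (linear: a_n = 7 − 9·n).
Position 15 falls in track B as its term 10, giving -83.
The 16th slot belongs to track A; its 6th term is 30.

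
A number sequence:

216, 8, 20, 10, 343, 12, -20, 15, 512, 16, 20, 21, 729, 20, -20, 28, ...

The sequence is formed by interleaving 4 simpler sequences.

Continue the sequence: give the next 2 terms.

1000, 24

Split by position mod 4 into 4 tracks.
Track A is 216, 343, 512, 729, which is consecutive cubes n³ from n = 6.
Track B is 8, 12, 16, 20, which is arithmetic, step +4.
Track C is 20, -20, 20, -20, which is oscillating between 20 and -20.
Track D is 10, 15, 21, 28, which is triangular numbers starting at T_4.
Term 17 comes from track A (its 5th entry): 1000.
The 18th slot belongs to track B; its 5th term is 24.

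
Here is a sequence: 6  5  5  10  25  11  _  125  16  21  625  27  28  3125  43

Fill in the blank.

Split by position mod 3: positions 1, 4, 7, … form one track, and each other residue class forms its own.
Track A: 6, 10, ?, 21, 28 — triangular numbers starting at T_3.
Track B: 5, 25, 125, 625, 3125 — multiplying by 5 each time.
Track C: 5, 11, 16, 27, 43 — Fibonacci-style (each term is the sum of the two before it).
Track A's pattern makes the blank 15.

15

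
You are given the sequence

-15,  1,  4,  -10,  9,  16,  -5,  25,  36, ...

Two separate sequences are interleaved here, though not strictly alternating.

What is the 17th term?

121

Positions follow the repeating pattern ABB; grouping by letter gives 2 tracks.
Track A: -15, -10, -5 — arithmetic with common difference +5.
Track B: 1, 4, 9, 16, 25, 36 — the squares 1², 2², 3², ….
Position 17 → track B, term 11 = 121.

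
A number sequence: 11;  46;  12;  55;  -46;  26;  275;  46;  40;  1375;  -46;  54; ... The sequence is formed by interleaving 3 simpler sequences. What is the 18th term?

82

Split by position mod 3 into 3 tracks.
Track A: 11, 55, 275, 1375. Geometric with ratio 5.
Track B: 46, -46, 46, -46. The oscillation 46·(−1)^(n+1).
Track C: 12, 26, 40, 54. Arithmetic, step +14.
Position 18 → track C, term 6 = 82.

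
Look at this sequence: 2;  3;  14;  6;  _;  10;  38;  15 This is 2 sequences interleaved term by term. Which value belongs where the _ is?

Taking every 2nd term gives 2 separate tracks.
Track A: 2, 14, ?, 38. Linear: a_n = -10 + 12·n.
Track B: 3, 6, 10, 15. Triangular numbers starting at T_2.
Filling track A at index 3 by its rule yields 26.

26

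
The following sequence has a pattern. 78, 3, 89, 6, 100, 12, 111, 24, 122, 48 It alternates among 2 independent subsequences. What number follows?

133

Odd-indexed and even-indexed terms follow separate rules.
Track A: 78, 89, 100, 111, 122. Adding 11 each time.
Track B: 3, 6, 12, 24, 48. A geometric progression (common ratio 2).
The 11th slot belongs to track A; its 6th term is 133.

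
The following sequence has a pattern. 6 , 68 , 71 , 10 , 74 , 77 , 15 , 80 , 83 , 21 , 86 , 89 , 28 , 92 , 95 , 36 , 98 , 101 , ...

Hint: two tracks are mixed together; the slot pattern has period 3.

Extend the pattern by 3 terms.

45, 104, 107

The slot pattern repeats as ABB (period 3), so there are 2 interleaved tracks.
Track A: 6, 10, 15, 21, 28, 36 (the triangular numbers T_3, T_4, …).
Track B: 68, 71, 74, 77, 80, 83, 86, 89, 92, 95, 98, 101 (linear: a_n = 65 + 3·n).
Position 19 falls in track A as its term 7, giving 45.
The 20th slot belongs to track B; its 13th term is 104.
The 21st slot belongs to track B; its 14th term is 107.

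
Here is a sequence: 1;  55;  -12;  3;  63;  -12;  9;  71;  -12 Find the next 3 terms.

The terms cycle through 3 interleaved subsequences.
Stream A: 1, 3, 9. Successive powers of 3.
Stream B: 55, 63, 71. Arithmetic with common difference +8.
Stream C: -12, -12, -12. Constant -12.
Position 10 → stream A, term 4 = 27.
Position 11 falls in stream B as its term 4, giving 79.
Term 12 comes from stream C (its 4th entry): -12.

27, 79, -12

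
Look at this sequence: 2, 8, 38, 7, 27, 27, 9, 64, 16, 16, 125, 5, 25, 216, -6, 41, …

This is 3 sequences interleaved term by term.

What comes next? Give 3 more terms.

343, -17, 66

Taking every 3rd term gives 3 separate tracks.
Subsequence A = 2, 7, 9, 16, 25, 41: each term equals the sum of the previous two.
Subsequence B = 8, 27, 64, 125, 216: the cubes 2³, 3³, 4³, ….
Subsequence C = 38, 27, 16, 5, -6: arithmetic with common difference −11.
The 17th slot belongs to subsequence B; its 6th term is 343.
The 18th slot belongs to subsequence C; its 6th term is -17.
The 19th slot belongs to subsequence A; its 7th term is 66.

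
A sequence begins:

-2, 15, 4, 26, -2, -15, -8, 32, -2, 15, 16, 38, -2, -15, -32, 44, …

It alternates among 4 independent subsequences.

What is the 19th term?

Taking every 4th term gives 4 separate tracks.
Track A is -2, -2, -2, -2, which is the constant sequence -2.
Track B is 15, -15, 15, -15, which is oscillating between 15 and -15.
Track C is 4, -8, 16, -32, which is geometric with ratio -2.
Track D is 26, 32, 38, 44, which is arithmetic with common difference +6.
Term 19 comes from track C (its 5th entry): 64.

64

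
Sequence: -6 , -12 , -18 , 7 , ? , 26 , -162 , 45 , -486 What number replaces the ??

Positions 1, 3, 5, … form one subsequence and positions 2, 4, 6, … form another.
Subsequence A is -6, -18, ?, -162, -486, which is geometric, ×3 each step.
Subsequence B is -12, 7, 26, 45, which is arithmetic with common difference +19.
The gap is subsequence A's term 3; the rule gives -54.

-54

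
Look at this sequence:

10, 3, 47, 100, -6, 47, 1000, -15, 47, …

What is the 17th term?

-42

The terms cycle through 3 interleaved subsequences.
Stream A: 10, 100, 1000. Powers 10^1, 10^2, 10^3, ….
Stream B: 3, -6, -15. Arithmetic, step −9.
Stream C: 47, 47, 47. The constant sequence 47.
Position 17 falls in stream B as its term 6, giving -42.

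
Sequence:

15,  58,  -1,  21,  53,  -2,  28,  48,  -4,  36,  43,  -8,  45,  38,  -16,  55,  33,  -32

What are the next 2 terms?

66, 28

Taking every 3rd term gives 3 separate tracks.
Stream A: 15, 21, 28, 36, 45, 55 (the triangular numbers T_5, T_6, …).
Stream B: 58, 53, 48, 43, 38, 33 (arithmetic, step −5).
Stream C: -1, -2, -4, -8, -16, -32 (geometric with ratio 2).
Position 19 falls in stream A as its term 7, giving 66.
Position 20 falls in stream B as its term 7, giving 28.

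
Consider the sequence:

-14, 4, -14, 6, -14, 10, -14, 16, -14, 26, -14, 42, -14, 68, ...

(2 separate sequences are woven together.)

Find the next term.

Split by position mod 2 into 2 tracks.
Track A: -14, -14, -14, -14, -14, -14, -14 — the constant sequence -14.
Track B: 4, 6, 10, 16, 26, 42, 68 — a Fibonacci-like recurrence a_n = a_{n-1} + a_{n-2}.
Position 15 → track A, term 8 = -14.

-14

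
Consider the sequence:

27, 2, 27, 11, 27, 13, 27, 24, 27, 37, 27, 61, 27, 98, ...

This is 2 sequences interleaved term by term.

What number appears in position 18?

257

Positions 1, 3, 5, … form one subsequence and positions 2, 4, 6, … form another.
Subsequence A: 27, 27, 27, 27, 27, 27, 27 (always 27).
Subsequence B: 2, 11, 13, 24, 37, 61, 98 (Fibonacci-style (each term is the sum of the two before it)).
Position 18 → subsequence B, term 9 = 257.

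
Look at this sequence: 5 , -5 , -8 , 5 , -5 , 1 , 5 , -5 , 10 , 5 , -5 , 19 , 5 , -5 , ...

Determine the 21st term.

The slot pattern repeats as AAB (period 3), so there are 2 interleaved tracks.
Subsequence A: 5, -5, 5, -5, 5, -5, 5, -5, 5, -5 (alternating ±5).
Subsequence B: -8, 1, 10, 19 (arithmetic with common difference +9).
Position 21 falls in subsequence B as its term 7, giving 46.

46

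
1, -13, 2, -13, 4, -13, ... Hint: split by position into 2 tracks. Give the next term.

8

Taking every 2nd term gives 2 separate tracks.
Track A: 1, 2, 4 (successive powers of 2).
Track B: -13, -13, -13 (always -13).
The 7th slot belongs to track A; its 4th term is 8.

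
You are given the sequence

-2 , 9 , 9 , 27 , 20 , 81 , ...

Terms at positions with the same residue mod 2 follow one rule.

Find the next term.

Taking every 2nd term gives 2 separate tracks.
Stream A: -2, 9, 20 (arithmetic, step +11).
Stream B: 9, 27, 81 (successive powers of 3).
The 7th slot belongs to stream A; its 4th term is 31.

31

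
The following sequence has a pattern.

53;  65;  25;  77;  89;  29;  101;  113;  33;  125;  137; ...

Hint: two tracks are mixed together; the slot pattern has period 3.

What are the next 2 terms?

Positions follow the repeating pattern AAB; grouping by letter gives 2 tracks.
Subsequence A is 53, 65, 77, 89, 101, 113, 125, 137, which is linear: a_n = 41 + 12·n.
Subsequence B is 25, 29, 33, which is adding 4 each time.
The 12th slot belongs to subsequence B; its 4th term is 37.
Position 13 → subsequence A, term 9 = 149.

37, 149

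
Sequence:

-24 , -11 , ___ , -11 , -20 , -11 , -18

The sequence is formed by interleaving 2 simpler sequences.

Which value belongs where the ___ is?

-22

Positions 1, 3, 5, … form one subsequence and positions 2, 4, 6, … form another.
Track A: -24, ?, -20, -18 — linear: a_n = -26 + 2·n.
Track B: -11, -11, -11 — constant -11.
Filling track A at index 2 by its rule yields -22.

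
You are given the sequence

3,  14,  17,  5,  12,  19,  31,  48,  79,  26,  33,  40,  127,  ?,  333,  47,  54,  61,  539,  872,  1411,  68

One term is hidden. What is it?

206

The slot pattern repeats as AAABBB (period 6), so there are 2 interleaved tracks.
Stream A: 3, 14, 17, 31, 48, 79, 127, ?, 333, 539, 872, 1411 (each term equals the sum of the previous two).
Stream B: 5, 12, 19, 26, 33, 40, 47, 54, 61, 68 (arithmetic, step +7).
The gap is stream A's term 8; the rule gives 206.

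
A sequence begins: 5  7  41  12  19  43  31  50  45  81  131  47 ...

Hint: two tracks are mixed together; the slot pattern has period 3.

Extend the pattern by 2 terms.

Reading positions in blocks of 3 reveals the pattern AAB — 2 tracks woven together.
Track A: 5, 7, 12, 19, 31, 50, 81, 131 — each term equals the sum of the previous two.
Track B: 41, 43, 45, 47 — linear: a_n = 39 + 2·n.
Position 13 falls in track A as its term 9, giving 212.
Position 14 → track A, term 10 = 343.

212, 343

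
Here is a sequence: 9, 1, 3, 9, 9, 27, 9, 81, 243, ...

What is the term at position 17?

Positions follow the repeating pattern ABB; grouping by letter gives 2 tracks.
Stream A: 9, 9, 9. The constant sequence 9.
Stream B: 1, 3, 9, 27, 81, 243. Powers 3^0, 3^1, 3^2, ….
Term 17 comes from stream B (its 11th entry): 59049.

59049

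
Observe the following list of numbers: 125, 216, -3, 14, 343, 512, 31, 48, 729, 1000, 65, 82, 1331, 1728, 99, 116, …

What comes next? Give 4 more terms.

2197, 2744, 133, 150

The slot pattern repeats as AABB (period 4), so there are 2 interleaved tracks.
Track A: 125, 216, 343, 512, 729, 1000, 1331, 1728 (the cubes 5³, 6³, 7³, …).
Track B: -3, 14, 31, 48, 65, 82, 99, 116 (arithmetic, step +17).
The 17th slot belongs to track A; its 9th term is 2197.
Position 18 → track A, term 10 = 2744.
Position 19 falls in track B as its term 9, giving 133.
The 20th slot belongs to track B; its 10th term is 150.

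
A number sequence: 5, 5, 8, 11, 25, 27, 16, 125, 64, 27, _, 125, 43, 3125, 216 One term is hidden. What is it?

625

Read the sequence 3 terms at a time; column i is its own pattern.
Track A: 5, 11, 16, 27, 43. Fibonacci-style (each term is the sum of the two before it).
Track B: 5, 25, 125, ?, 3125. Successive powers of 5.
Track C: 8, 27, 64, 125, 216. Perfect cubes starting at 2³.
The gap is track B's term 4; the rule gives 625.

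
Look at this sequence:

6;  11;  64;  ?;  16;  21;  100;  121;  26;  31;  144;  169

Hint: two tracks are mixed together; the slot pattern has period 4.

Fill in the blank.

Reading positions in blocks of 4 reveals the pattern AABB — 2 tracks woven together.
Track A = 6, 11, 16, 21, 26, 31: adding 5 each time.
Track B = 64, ?, 100, 121, 144, 169: perfect squares starting at 8².
The gap is track B's term 2; the rule gives 81.

81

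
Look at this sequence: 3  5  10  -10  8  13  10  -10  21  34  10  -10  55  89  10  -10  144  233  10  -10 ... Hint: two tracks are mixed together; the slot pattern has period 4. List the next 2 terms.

The slot pattern repeats as AABB (period 4), so there are 2 interleaved tracks.
Track A is 3, 5, 8, 13, 21, 34, 55, 89, 144, 233, which is a Fibonacci-like recurrence a_n = a_{n-1} + a_{n-2}.
Track B is 10, -10, 10, -10, 10, -10, 10, -10, 10, -10, which is alternating ±10.
Term 21 comes from track A (its 11th entry): 377.
Position 22 → track A, term 12 = 610.

377, 610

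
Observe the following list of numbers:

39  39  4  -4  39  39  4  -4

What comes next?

Reading positions in blocks of 4 reveals the pattern AABB — 2 tracks woven together.
Subsequence A: 39, 39, 39, 39 — the constant sequence 39.
Subsequence B: 4, -4, 4, -4 — alternating ±4.
The 9th slot belongs to subsequence A; its 5th term is 39.

39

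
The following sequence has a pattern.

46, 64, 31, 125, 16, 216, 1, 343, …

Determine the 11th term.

-29

Odd-indexed and even-indexed terms follow separate rules.
Subsequence A is 46, 31, 16, 1, which is subtracting 15 each time.
Subsequence B is 64, 125, 216, 343, which is the cubes 4³, 5³, 6³, ….
Position 11 falls in subsequence A as its term 6, giving -29.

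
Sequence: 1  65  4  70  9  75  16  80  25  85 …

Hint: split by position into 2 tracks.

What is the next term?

Split by position mod 2 into 2 tracks.
Subsequence A: 1, 4, 9, 16, 25. Perfect squares starting at 1².
Subsequence B: 65, 70, 75, 80, 85. Linear: a_n = 60 + 5·n.
Term 11 comes from subsequence A (its 6th entry): 36.

36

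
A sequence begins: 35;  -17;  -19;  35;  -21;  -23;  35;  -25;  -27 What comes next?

35

Positions follow the repeating pattern ABB; grouping by letter gives 2 tracks.
Subsequence A: 35, 35, 35 (the constant sequence 35).
Subsequence B: -17, -19, -21, -23, -25, -27 (arithmetic, step −2).
The 10th slot belongs to subsequence A; its 4th term is 35.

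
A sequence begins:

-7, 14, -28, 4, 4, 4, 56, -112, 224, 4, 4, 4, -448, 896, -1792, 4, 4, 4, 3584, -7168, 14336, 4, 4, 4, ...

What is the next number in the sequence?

The slot pattern repeats as AAABBB (period 6), so there are 2 interleaved tracks.
Track A is -7, 14, -28, 56, -112, 224, -448, 896, -1792, 3584, -7168, 14336, which is geometric with ratio -2.
Track B is 4, 4, 4, 4, 4, 4, 4, 4, 4, 4, 4, 4, which is constant 4.
Position 25 falls in track A as its term 13, giving -28672.

-28672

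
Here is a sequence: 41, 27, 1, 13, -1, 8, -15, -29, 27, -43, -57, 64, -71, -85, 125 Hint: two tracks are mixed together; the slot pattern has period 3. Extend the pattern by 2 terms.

Reading positions in blocks of 3 reveals the pattern AAB — 2 tracks woven together.
Subsequence A: 41, 27, 13, -1, -15, -29, -43, -57, -71, -85. Linear: a_n = 55 − 14·n.
Subsequence B: 1, 8, 27, 64, 125. Consecutive cubes n³ from n = 1.
The 16th slot belongs to subsequence A; its 11th term is -99.
The 17th slot belongs to subsequence A; its 12th term is -113.

-99, -113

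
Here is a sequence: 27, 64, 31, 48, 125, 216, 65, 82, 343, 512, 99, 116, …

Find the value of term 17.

The slot pattern repeats as AABB (period 4), so there are 2 interleaved tracks.
Track A: 27, 64, 125, 216, 343, 512 — consecutive cubes n³ from n = 3.
Track B: 31, 48, 65, 82, 99, 116 — arithmetic with common difference +17.
Position 17 falls in track A as its term 9, giving 1331.

1331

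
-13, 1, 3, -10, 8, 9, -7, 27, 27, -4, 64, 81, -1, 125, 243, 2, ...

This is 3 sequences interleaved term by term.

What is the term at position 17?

216

Taking every 3rd term gives 3 separate tracks.
Track A: -13, -10, -7, -4, -1, 2 (arithmetic, step +3).
Track B: 1, 8, 27, 64, 125 (the cubes 1³, 2³, 3³, …).
Track C: 3, 9, 27, 81, 243 (geometric with ratio 3).
Position 17 → track B, term 6 = 216.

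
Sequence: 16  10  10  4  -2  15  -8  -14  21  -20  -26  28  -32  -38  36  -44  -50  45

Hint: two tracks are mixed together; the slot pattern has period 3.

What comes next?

-56

Positions follow the repeating pattern AAB; grouping by letter gives 2 tracks.
Track A: 16, 10, 4, -2, -8, -14, -20, -26, -32, -38, -44, -50. Subtracting 6 each time.
Track B: 10, 15, 21, 28, 36, 45. Triangular numbers starting at T_4.
Position 19 → track A, term 13 = -56.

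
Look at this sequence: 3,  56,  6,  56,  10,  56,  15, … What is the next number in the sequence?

Odd-indexed and even-indexed terms follow separate rules.
Track A = 3, 6, 10, 15: the triangular numbers T_2, T_3, ….
Track B = 56, 56, 56: the constant sequence 56.
Position 8 falls in track B as its term 4, giving 56.

56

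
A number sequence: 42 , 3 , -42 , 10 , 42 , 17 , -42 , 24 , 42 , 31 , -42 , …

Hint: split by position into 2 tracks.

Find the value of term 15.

Odd-indexed and even-indexed terms follow separate rules.
Track A: 42, -42, 42, -42, 42, -42 (oscillating between 42 and -42).
Track B: 3, 10, 17, 24, 31 (arithmetic with common difference +7).
Term 15 comes from track A (its 8th entry): -42.

-42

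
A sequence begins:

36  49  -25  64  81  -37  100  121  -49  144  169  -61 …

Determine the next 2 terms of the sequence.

Positions follow the repeating pattern AAB; grouping by letter gives 2 tracks.
Stream A is 36, 49, 64, 81, 100, 121, 144, 169, which is perfect squares starting at 6².
Stream B is -25, -37, -49, -61, which is subtracting 12 each time.
Position 13 → stream A, term 9 = 196.
Position 14 falls in stream A as its term 10, giving 225.

196, 225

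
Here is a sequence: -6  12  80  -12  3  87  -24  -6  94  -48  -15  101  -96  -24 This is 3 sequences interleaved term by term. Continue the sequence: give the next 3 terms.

The terms cycle through 3 interleaved subsequences.
Subsequence A is -6, -12, -24, -48, -96, which is a geometric progression (common ratio 2).
Subsequence B is 12, 3, -6, -15, -24, which is arithmetic, step −9.
Subsequence C is 80, 87, 94, 101, which is arithmetic, step +7.
Position 15 → subsequence C, term 5 = 108.
Term 16 comes from subsequence A (its 6th entry): -192.
Position 17 → subsequence B, term 6 = -33.

108, -192, -33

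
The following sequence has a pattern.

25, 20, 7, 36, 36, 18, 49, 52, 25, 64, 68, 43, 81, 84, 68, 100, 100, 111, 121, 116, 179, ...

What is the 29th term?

164

Read the sequence 3 terms at a time; column i is its own pattern.
Track A: 25, 36, 49, 64, 81, 100, 121 — the squares 5², 6², 7², ….
Track B: 20, 36, 52, 68, 84, 100, 116 — arithmetic with common difference +16.
Track C: 7, 18, 25, 43, 68, 111, 179 — Fibonacci-style (each term is the sum of the two before it).
Position 29 falls in track B as its term 10, giving 164.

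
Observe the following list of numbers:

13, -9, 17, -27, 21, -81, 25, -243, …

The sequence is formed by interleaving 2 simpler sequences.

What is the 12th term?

-2187

The terms cycle through 2 interleaved subsequences.
Stream A: 13, 17, 21, 25 — arithmetic, step +4.
Stream B: -9, -27, -81, -243 — geometric, ×3 each step.
Term 12 comes from stream B (its 6th entry): -2187.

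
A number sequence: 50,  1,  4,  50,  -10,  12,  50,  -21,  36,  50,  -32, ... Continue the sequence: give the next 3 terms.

The terms cycle through 3 interleaved subsequences.
Stream A: 50, 50, 50, 50 — constant 50.
Stream B: 1, -10, -21, -32 — subtracting 11 each time.
Stream C: 4, 12, 36 — geometric, ×3 each step.
Term 12 comes from stream C (its 4th entry): 108.
Term 13 comes from stream A (its 5th entry): 50.
Position 14 falls in stream B as its term 5, giving -43.

108, 50, -43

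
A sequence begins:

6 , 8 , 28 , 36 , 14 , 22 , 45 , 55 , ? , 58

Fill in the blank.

Reading positions in blocks of 4 reveals the pattern AABB — 2 tracks woven together.
Track A: 6, 8, 14, 22, ?, 58. Fibonacci-style (each term is the sum of the two before it).
Track B: 28, 36, 45, 55. The triangular numbers T_7, T_8, ….
The gap is track A's term 5; the rule gives 36.

36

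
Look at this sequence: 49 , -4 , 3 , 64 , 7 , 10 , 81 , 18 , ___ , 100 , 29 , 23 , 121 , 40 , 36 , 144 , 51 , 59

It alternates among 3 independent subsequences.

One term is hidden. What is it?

Taking every 3rd term gives 3 separate tracks.
Track A = 49, 64, 81, 100, 121, 144: perfect squares starting at 7².
Track B = -4, 7, 18, 29, 40, 51: arithmetic with common difference +11.
Track C = 3, 10, ?, 23, 36, 59: each term equals the sum of the previous two.
Filling track C at index 3 by its rule yields 13.

13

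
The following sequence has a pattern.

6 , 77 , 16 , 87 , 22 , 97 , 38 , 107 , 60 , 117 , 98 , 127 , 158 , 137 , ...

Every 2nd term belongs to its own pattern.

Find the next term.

256

Positions 1, 3, 5, … form one subsequence and positions 2, 4, 6, … form another.
Stream A: 6, 16, 22, 38, 60, 98, 158. Each term equals the sum of the previous two.
Stream B: 77, 87, 97, 107, 117, 127, 137. Arithmetic, step +10.
Term 15 comes from stream A (its 8th entry): 256.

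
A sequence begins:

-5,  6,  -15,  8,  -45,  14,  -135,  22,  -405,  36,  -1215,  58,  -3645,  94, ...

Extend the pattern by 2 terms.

Odd-indexed and even-indexed terms follow separate rules.
Stream A is -5, -15, -45, -135, -405, -1215, -3645, which is geometric with ratio 3.
Stream B is 6, 8, 14, 22, 36, 58, 94, which is each term equals the sum of the previous two.
The 15th slot belongs to stream A; its 8th term is -10935.
Term 16 comes from stream B (its 8th entry): 152.

-10935, 152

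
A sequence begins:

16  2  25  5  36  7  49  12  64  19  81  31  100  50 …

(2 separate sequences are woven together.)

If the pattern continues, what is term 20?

212

Odd-indexed and even-indexed terms follow separate rules.
Track A: 16, 25, 36, 49, 64, 81, 100 — consecutive squares n² from n = 4.
Track B: 2, 5, 7, 12, 19, 31, 50 — Fibonacci-style (each term is the sum of the two before it).
Term 20 comes from track B (its 10th entry): 212.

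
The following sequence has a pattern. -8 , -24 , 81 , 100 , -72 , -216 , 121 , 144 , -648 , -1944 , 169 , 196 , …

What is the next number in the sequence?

-5832

The slot pattern repeats as AABB (period 4), so there are 2 interleaved tracks.
Track A: -8, -24, -72, -216, -648, -1944 — multiplying by 3 each time.
Track B: 81, 100, 121, 144, 169, 196 — perfect squares starting at 9².
Position 13 falls in track A as its term 7, giving -5832.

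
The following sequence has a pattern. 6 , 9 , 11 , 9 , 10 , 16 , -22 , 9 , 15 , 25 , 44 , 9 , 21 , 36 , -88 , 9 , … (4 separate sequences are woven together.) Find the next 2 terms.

28, 49

The terms cycle through 4 interleaved subsequences.
Subsequence A = 6, 10, 15, 21: triangular numbers starting at T_3.
Subsequence B = 9, 16, 25, 36: perfect squares starting at 3².
Subsequence C = 11, -22, 44, -88: multiplying by -2 each time.
Subsequence D = 9, 9, 9, 9: the constant sequence 9.
Position 17 → subsequence A, term 5 = 28.
Position 18 → subsequence B, term 5 = 49.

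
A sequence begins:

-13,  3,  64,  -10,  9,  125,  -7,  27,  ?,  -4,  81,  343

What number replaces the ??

216

Split by position mod 3: positions 1, 4, 7, … form one track, and each other residue class forms its own.
Stream A is -13, -10, -7, -4, which is linear: a_n = -16 + 3·n.
Stream B is 3, 9, 27, 81, which is powers of 3.
Stream C is 64, 125, ?, 343, which is consecutive cubes n³ from n = 4.
Stream C's pattern makes the blank 216.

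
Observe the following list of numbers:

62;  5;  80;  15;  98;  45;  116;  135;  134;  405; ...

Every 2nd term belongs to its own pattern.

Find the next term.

152

Taking every 2nd term gives 2 separate tracks.
Subsequence A: 62, 80, 98, 116, 134. Linear: a_n = 44 + 18·n.
Subsequence B: 5, 15, 45, 135, 405. Geometric with ratio 3.
Term 11 comes from subsequence A (its 6th entry): 152.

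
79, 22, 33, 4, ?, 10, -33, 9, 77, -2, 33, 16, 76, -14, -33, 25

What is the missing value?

78

Taking every 4th term gives 4 separate tracks.
Track A = 79, ?, 77, 76: subtracting 1 each time.
Track B = 22, 10, -2, -14: linear: a_n = 34 − 12·n.
Track C = 33, -33, 33, -33: the oscillation 33·(−1)^(n+1).
Track D = 4, 9, 16, 25: the squares 2², 3², 4², ….
Track A's pattern makes the blank 78.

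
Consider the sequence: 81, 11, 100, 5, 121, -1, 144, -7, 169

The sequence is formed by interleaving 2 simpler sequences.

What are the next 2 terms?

-13, 196

The terms cycle through 2 interleaved subsequences.
Track A is 81, 100, 121, 144, 169, which is consecutive squares n² from n = 9.
Track B is 11, 5, -1, -7, which is arithmetic with common difference −6.
Term 10 comes from track B (its 5th entry): -13.
The 11th slot belongs to track A; its 6th term is 196.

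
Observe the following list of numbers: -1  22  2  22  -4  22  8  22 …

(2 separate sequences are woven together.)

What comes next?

-16

Positions 1, 3, 5, … form one subsequence and positions 2, 4, 6, … form another.
Track A: -1, 2, -4, 8 — a geometric progression (common ratio -2).
Track B: 22, 22, 22, 22 — constant 22.
Position 9 falls in track A as its term 5, giving -16.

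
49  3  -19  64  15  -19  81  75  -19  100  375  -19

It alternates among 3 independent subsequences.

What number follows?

Split by position mod 3: positions 1, 4, 7, … form one track, and each other residue class forms its own.
Stream A = 49, 64, 81, 100: the squares 7², 8², 9², ….
Stream B = 3, 15, 75, 375: a geometric progression (common ratio 5).
Stream C = -19, -19, -19, -19: constant -19.
The 13th slot belongs to stream A; its 5th term is 121.

121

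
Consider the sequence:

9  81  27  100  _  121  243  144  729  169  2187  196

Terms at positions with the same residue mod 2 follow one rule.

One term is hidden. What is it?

Positions 1, 3, 5, … form one subsequence and positions 2, 4, 6, … form another.
Stream A: 9, 27, ?, 243, 729, 2187 (a geometric progression (common ratio 3)).
Stream B: 81, 100, 121, 144, 169, 196 (the squares 9², 10², 11², …).
Stream A's pattern makes the blank 81.

81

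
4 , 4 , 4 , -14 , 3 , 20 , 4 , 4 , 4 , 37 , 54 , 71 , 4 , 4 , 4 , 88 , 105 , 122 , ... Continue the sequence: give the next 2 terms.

4, 4

Reading positions in blocks of 6 reveals the pattern AAABBB — 2 tracks woven together.
Stream A: 4, 4, 4, 4, 4, 4, 4, 4, 4. The constant sequence 4.
Stream B: -14, 3, 20, 37, 54, 71, 88, 105, 122. Adding 17 each time.
Position 19 → stream A, term 10 = 4.
Position 20 falls in stream A as its term 11, giving 4.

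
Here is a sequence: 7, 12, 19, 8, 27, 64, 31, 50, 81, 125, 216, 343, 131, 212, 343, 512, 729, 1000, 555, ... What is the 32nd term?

16114

The slot pattern repeats as AAABBB (period 6), so there are 2 interleaved tracks.
Track A is 7, 12, 19, 31, 50, 81, 131, 212, 343, 555, which is Fibonacci-style (each term is the sum of the two before it).
Track B is 8, 27, 64, 125, 216, 343, 512, 729, 1000, which is consecutive cubes n³ from n = 2.
The 32nd slot belongs to track A; its 17th term is 16114.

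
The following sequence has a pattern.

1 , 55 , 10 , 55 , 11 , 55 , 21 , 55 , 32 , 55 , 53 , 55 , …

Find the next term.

Taking every 2nd term gives 2 separate tracks.
Subsequence A: 1, 10, 11, 21, 32, 53 (each term equals the sum of the previous two).
Subsequence B: 55, 55, 55, 55, 55, 55 (constant 55).
Term 13 comes from subsequence A (its 7th entry): 85.

85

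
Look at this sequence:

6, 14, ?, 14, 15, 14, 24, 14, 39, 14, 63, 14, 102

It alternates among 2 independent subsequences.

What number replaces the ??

Taking every 2nd term gives 2 separate tracks.
Subsequence A is 6, ?, 15, 24, 39, 63, 102, which is Fibonacci-style (each term is the sum of the two before it).
Subsequence B is 14, 14, 14, 14, 14, 14, which is the constant sequence 14.
The gap is subsequence A's term 2; the rule gives 9.

9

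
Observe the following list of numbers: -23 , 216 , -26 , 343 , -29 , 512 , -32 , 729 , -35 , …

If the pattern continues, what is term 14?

1728

Split by position mod 2 into 2 tracks.
Subsequence A: -23, -26, -29, -32, -35. Subtracting 3 each time.
Subsequence B: 216, 343, 512, 729. The cubes 6³, 7³, 8³, ….
The 14th slot belongs to subsequence B; its 7th term is 1728.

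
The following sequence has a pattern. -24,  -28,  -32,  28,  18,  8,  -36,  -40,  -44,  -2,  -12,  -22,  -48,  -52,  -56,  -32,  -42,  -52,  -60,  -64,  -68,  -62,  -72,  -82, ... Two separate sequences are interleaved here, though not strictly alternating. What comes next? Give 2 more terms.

-72, -76

Reading positions in blocks of 6 reveals the pattern AAABBB — 2 tracks woven together.
Subsequence A is -24, -28, -32, -36, -40, -44, -48, -52, -56, -60, -64, -68, which is arithmetic with common difference −4.
Subsequence B is 28, 18, 8, -2, -12, -22, -32, -42, -52, -62, -72, -82, which is subtracting 10 each time.
Term 25 comes from subsequence A (its 13th entry): -72.
Term 26 comes from subsequence A (its 14th entry): -76.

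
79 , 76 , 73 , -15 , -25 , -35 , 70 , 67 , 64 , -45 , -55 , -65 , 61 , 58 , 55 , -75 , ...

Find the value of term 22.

-105

Positions follow the repeating pattern AAABBB; grouping by letter gives 2 tracks.
Subsequence A is 79, 76, 73, 70, 67, 64, 61, 58, 55, which is subtracting 3 each time.
Subsequence B is -15, -25, -35, -45, -55, -65, -75, which is linear: a_n = -5 − 10·n.
Position 22 falls in subsequence B as its term 10, giving -105.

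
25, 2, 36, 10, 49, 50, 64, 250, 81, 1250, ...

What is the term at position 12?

6250

Split by position mod 2 into 2 tracks.
Track A: 25, 36, 49, 64, 81 — the squares 5², 6², 7², ….
Track B: 2, 10, 50, 250, 1250 — multiplying by 5 each time.
Term 12 comes from track B (its 6th entry): 6250.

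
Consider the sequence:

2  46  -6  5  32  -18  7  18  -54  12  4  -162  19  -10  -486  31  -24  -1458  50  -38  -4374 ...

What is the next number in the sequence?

81

Taking every 3rd term gives 3 separate tracks.
Track A is 2, 5, 7, 12, 19, 31, 50, which is a Fibonacci-like recurrence a_n = a_{n-1} + a_{n-2}.
Track B is 46, 32, 18, 4, -10, -24, -38, which is subtracting 14 each time.
Track C is -6, -18, -54, -162, -486, -1458, -4374, which is geometric, ×3 each step.
The 22nd slot belongs to track A; its 8th term is 81.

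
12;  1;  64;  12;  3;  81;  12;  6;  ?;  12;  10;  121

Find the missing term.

Split by position mod 3 into 3 tracks.
Track A: 12, 12, 12, 12 — always 12.
Track B: 1, 3, 6, 10 — triangular numbers n(n+1)/2 for n = 1, 2, ….
Track C: 64, 81, ?, 121 — consecutive squares n² from n = 8.
So the missing entry in track C is 100.

100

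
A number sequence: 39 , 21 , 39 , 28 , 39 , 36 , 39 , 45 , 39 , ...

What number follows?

Positions 1, 3, 5, … form one subsequence and positions 2, 4, 6, … form another.
Stream A: 39, 39, 39, 39, 39 — always 39.
Stream B: 21, 28, 36, 45 — the triangular numbers T_6, T_7, ….
Position 10 falls in stream B as its term 5, giving 55.

55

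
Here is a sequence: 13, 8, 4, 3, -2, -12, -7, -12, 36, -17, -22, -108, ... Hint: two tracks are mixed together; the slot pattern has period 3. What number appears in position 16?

Reading positions in blocks of 3 reveals the pattern AAB — 2 tracks woven together.
Track A: 13, 8, 3, -2, -7, -12, -17, -22 (arithmetic, step −5).
Track B: 4, -12, 36, -108 (geometric, ×-3 each step).
Term 16 comes from track A (its 11th entry): -37.

-37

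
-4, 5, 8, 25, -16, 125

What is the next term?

The terms cycle through 2 interleaved subsequences.
Subsequence A is -4, 8, -16, which is a geometric progression (common ratio -2).
Subsequence B is 5, 25, 125, which is powers 5^1, 5^2, 5^3, ….
The 7th slot belongs to subsequence A; its 4th term is 32.

32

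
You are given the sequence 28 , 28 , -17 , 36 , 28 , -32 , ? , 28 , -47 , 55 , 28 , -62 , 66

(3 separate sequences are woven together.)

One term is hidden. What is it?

Taking every 3rd term gives 3 separate tracks.
Stream A: 28, 36, ?, 55, 66. The triangular numbers T_7, T_8, ….
Stream B: 28, 28, 28, 28. Always 28.
Stream C: -17, -32, -47, -62. Subtracting 15 each time.
Stream A's pattern makes the blank 45.

45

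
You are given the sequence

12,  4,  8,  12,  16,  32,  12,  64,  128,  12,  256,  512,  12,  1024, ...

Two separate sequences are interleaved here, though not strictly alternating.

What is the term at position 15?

The slot pattern repeats as ABB (period 3), so there are 2 interleaved tracks.
Track A: 12, 12, 12, 12, 12 (always 12).
Track B: 4, 8, 16, 32, 64, 128, 256, 512, 1024 (powers 2^2, 2^3, 2^4, …).
Position 15 → track B, term 10 = 2048.

2048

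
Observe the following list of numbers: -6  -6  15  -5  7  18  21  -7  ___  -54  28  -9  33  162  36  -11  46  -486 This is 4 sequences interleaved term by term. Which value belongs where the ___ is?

20

The terms cycle through 4 interleaved subsequences.
Track A: -6, 7, ?, 33, 46. Adding 13 each time.
Track B: -6, 18, -54, 162, -486. Geometric with ratio -3.
Track C: 15, 21, 28, 36. Triangular numbers n(n+1)/2 for n = 5, 6, ….
Track D: -5, -7, -9, -11. Subtracting 2 each time.
The gap is track A's term 3; the rule gives 20.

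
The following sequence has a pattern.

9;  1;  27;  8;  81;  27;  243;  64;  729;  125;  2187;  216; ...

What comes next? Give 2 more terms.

Positions 1, 3, 5, … form one subsequence and positions 2, 4, 6, … form another.
Stream A = 9, 27, 81, 243, 729, 2187: successive powers of 3.
Stream B = 1, 8, 27, 64, 125, 216: perfect cubes starting at 1³.
Term 13 comes from stream A (its 7th entry): 6561.
Position 14 → stream B, term 7 = 343.

6561, 343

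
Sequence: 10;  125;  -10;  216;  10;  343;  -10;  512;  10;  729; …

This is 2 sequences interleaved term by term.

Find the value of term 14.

Split by position mod 2 into 2 tracks.
Track A = 10, -10, 10, -10, 10: the oscillation 10·(−1)^(n+1).
Track B = 125, 216, 343, 512, 729: perfect cubes starting at 5³.
The 14th slot belongs to track B; its 7th term is 1331.

1331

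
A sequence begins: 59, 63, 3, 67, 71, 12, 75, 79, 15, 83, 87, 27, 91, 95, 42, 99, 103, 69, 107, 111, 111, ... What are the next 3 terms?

115, 119, 180

Reading positions in blocks of 3 reveals the pattern AAB — 2 tracks woven together.
Stream A: 59, 63, 67, 71, 75, 79, 83, 87, 91, 95, 99, 103, 107, 111 — arithmetic, step +4.
Stream B: 3, 12, 15, 27, 42, 69, 111 — a Fibonacci-like recurrence a_n = a_{n-1} + a_{n-2}.
Position 22 falls in stream A as its term 15, giving 115.
Position 23 falls in stream A as its term 16, giving 119.
The 24th slot belongs to stream B; its 8th term is 180.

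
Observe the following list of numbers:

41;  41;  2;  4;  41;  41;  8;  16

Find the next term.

41

Positions follow the repeating pattern AABB; grouping by letter gives 2 tracks.
Track A: 41, 41, 41, 41 (the constant sequence 41).
Track B: 2, 4, 8, 16 (successive powers of 2).
Position 9 → track A, term 5 = 41.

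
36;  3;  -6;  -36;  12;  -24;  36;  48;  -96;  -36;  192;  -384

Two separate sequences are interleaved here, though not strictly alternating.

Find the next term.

36

The slot pattern repeats as ABB (period 3), so there are 2 interleaved tracks.
Track A is 36, -36, 36, -36, which is alternating ±36.
Track B is 3, -6, 12, -24, 48, -96, 192, -384, which is geometric, ×-2 each step.
Position 13 falls in track A as its term 5, giving 36.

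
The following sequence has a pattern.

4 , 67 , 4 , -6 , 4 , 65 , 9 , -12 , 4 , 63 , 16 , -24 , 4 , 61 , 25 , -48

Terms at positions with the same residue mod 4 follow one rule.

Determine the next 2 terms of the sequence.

Taking every 4th term gives 4 separate tracks.
Subsequence A is 4, 4, 4, 4, which is always 4.
Subsequence B is 67, 65, 63, 61, which is arithmetic, step −2.
Subsequence C is 4, 9, 16, 25, which is perfect squares starting at 2².
Subsequence D is -6, -12, -24, -48, which is a geometric progression (common ratio 2).
Position 17 falls in subsequence A as its term 5, giving 4.
The 18th slot belongs to subsequence B; its 5th term is 59.

4, 59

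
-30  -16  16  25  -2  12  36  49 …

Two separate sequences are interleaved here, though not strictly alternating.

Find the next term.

26

The slot pattern repeats as AABB (period 4), so there are 2 interleaved tracks.
Track A is -30, -16, -2, 12, which is linear: a_n = -44 + 14·n.
Track B is 16, 25, 36, 49, which is the squares 4², 5², 6², ….
Term 9 comes from track A (its 5th entry): 26.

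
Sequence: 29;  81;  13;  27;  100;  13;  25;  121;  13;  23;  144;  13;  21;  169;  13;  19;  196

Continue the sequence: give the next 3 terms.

13, 17, 225

Split by position mod 3 into 3 tracks.
Track A: 29, 27, 25, 23, 21, 19 (arithmetic, step −2).
Track B: 81, 100, 121, 144, 169, 196 (perfect squares starting at 9²).
Track C: 13, 13, 13, 13, 13 (always 13).
Position 18 → track C, term 6 = 13.
The 19th slot belongs to track A; its 7th term is 17.
Term 20 comes from track B (its 7th entry): 225.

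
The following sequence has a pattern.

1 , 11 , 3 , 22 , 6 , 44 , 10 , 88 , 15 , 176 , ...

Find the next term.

The terms cycle through 2 interleaved subsequences.
Stream A: 1, 3, 6, 10, 15. Triangular numbers starting at T_1.
Stream B: 11, 22, 44, 88, 176. Geometric, ×2 each step.
Term 11 comes from stream A (its 6th entry): 21.

21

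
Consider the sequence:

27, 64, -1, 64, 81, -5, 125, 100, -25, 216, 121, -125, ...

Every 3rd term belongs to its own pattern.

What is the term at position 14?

144

Read the sequence 3 terms at a time; column i is its own pattern.
Stream A is 27, 64, 125, 216, which is perfect cubes starting at 3³.
Stream B is 64, 81, 100, 121, which is consecutive squares n² from n = 8.
Stream C is -1, -5, -25, -125, which is geometric with ratio 5.
The 14th slot belongs to stream B; its 5th term is 144.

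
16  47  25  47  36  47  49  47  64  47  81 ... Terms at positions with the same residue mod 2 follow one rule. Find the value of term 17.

Positions 1, 3, 5, … form one subsequence and positions 2, 4, 6, … form another.
Track A: 16, 25, 36, 49, 64, 81. Perfect squares starting at 4².
Track B: 47, 47, 47, 47, 47. Constant 47.
Position 17 falls in track A as its term 9, giving 144.

144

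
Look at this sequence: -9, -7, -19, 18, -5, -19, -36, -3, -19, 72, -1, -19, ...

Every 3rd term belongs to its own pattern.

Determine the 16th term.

Read the sequence 3 terms at a time; column i is its own pattern.
Track A = -9, 18, -36, 72: geometric, ×-2 each step.
Track B = -7, -5, -3, -1: arithmetic with common difference +2.
Track C = -19, -19, -19, -19: the constant sequence -19.
Term 16 comes from track A (its 6th entry): 288.

288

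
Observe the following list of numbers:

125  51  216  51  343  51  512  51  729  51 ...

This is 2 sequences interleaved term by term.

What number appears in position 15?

Taking every 2nd term gives 2 separate tracks.
Track A = 125, 216, 343, 512, 729: perfect cubes starting at 5³.
Track B = 51, 51, 51, 51, 51: the constant sequence 51.
Position 15 → track A, term 8 = 1728.

1728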